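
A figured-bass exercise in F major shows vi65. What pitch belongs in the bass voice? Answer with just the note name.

F

vi in F major has root D; the chord is D-F-A-C.
The figure 65 means first inversion — the third is in the bass.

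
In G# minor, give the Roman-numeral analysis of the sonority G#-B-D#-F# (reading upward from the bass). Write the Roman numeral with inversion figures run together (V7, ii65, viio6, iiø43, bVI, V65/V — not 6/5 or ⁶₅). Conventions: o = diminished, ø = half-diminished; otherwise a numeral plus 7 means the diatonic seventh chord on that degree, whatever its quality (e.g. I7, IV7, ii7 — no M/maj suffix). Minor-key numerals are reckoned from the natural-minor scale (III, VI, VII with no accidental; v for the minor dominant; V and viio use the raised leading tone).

Stacked in thirds the chord is G#-B-D#-F#: a minor seventh chord on G#.
G# is scale degree 1 in G# minor, and a minor seventh chord on that degree is written i7.

i7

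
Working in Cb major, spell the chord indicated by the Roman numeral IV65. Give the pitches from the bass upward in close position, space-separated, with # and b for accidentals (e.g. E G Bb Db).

Ab Cb Eb Fb

The numeral's case and figure indicate a major seventh chord. In Cb major its root, scale degree 4, is Fb.
Stacking thirds from Fb gives Fb-Ab-Cb-Eb.
With the 65 figure the chord is in first inversion; from the bass Ab upward in close position it reads Ab-Cb-Eb-Fb.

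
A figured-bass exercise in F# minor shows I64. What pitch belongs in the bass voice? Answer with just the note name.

I in F# minor has root F#; the chord is F#-A#-C#.
The figure 64 means second inversion — the fifth is in the bass.

C#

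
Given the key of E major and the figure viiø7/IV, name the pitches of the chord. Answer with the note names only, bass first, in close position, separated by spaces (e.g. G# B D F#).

G# B D F#

viiø7/IV is a secondary leading-tone chord. The target IV is A in E major; the applied chord is rooted a semitone below, on G#.
Building a half-diminished seventh chord on G# gives G#-B-D-F#.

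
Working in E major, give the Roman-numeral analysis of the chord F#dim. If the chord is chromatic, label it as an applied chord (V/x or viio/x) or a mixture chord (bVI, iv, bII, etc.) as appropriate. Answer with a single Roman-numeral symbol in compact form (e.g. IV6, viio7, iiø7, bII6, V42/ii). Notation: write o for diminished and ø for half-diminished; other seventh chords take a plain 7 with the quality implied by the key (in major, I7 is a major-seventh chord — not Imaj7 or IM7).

iio

The pitches F#-A-C form a diminished triad rooted on F#.
F# is the second degree of E major. This is the diminished supertonic triad, borrowed from the parallel minor.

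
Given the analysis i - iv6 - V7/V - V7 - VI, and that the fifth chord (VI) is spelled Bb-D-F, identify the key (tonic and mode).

D minor

The chord Bb is a major triad rooted on Bb; its label is VI.
Counting down 5 scale steps from Bb places the tonic on D; a major triad on degree 6 is diatonic only in minor.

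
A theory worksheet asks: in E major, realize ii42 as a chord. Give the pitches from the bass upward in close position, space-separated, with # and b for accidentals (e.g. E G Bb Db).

The numeral's case and figure indicate a minor seventh chord. In E major its root, the supertonic, is F#.
Stacking thirds from F# gives F#-A-C#-E.
The figured bass 42 indicates third inversion, placing the seventh (E) in the bass: E-F#-A-C#.

E F# A C#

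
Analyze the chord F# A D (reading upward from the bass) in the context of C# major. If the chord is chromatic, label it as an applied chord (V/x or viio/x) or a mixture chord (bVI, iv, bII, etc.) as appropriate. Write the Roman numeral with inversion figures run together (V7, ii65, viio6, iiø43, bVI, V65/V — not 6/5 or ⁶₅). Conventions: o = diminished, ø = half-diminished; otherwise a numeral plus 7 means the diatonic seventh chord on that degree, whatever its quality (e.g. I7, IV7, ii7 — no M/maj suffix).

bII6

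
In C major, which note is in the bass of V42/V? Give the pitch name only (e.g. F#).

The applied chord V42/V is rooted on D: D-F#-A-C.
The figure 42 means third inversion — the seventh is in the bass.

C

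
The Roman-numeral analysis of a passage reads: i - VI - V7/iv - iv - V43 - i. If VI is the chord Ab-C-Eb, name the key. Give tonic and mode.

C minor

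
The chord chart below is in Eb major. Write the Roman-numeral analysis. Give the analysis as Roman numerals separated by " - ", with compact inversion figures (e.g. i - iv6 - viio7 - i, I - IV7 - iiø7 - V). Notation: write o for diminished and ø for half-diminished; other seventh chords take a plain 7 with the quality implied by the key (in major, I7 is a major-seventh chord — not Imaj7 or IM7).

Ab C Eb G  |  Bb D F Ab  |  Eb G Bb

Ab-C-Eb-G has root Ab, degree 4 in Eb major, so IV7.
Bb-D-F-Ab: root Bb is the dominant; dominant seventh chord there is V7.
Eb-G-Bb has root Eb, degree 1 in Eb major, so I.

IV7 - V7 - I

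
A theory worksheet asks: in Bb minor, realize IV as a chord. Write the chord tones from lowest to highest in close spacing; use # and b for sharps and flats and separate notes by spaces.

Eb G Bb

Scale degree 4 in Bb minor is Eb; here the chord built on it is altered to a major triad. IV is the major subdominant, borrowed from the parallel major.
So the chord is Eb-G-Bb, a major triad.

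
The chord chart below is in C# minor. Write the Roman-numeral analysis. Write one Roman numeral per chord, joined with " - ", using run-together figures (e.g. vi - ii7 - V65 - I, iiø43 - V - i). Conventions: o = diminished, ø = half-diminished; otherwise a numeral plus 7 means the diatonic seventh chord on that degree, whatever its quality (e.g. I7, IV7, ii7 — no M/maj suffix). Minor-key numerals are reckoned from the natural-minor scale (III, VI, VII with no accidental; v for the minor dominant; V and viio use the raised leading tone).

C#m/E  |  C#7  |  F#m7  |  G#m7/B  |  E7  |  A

i6 - V7/iv - iv7 - v65 - V7/VI - VI

C#m/E: minor triad on C# = scale degree 1 → i6.
C#7 is the secondary dominant of iv (dominant seventh chord on C#): V7/iv.
F#m7: root F# is the subdominant; minor seventh chord there is iv7.
G#m7/B: minor seventh chord on G# = scale degree 5 → v65.
E7: chromatic; E is V of VI, so V7/VI.
A has root A, degree 6 in C# minor, so VI.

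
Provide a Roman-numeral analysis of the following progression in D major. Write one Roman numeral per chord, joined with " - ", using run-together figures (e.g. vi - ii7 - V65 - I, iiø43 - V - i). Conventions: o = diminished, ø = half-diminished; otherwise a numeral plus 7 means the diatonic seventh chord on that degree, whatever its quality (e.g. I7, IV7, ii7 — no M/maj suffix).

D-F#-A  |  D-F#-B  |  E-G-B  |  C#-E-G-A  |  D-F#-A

D-F#-A has root D, degree 1 in D major, so I.
D-F#-B: root B is the submediant; minor triad there is vi6.
E-G-B: root E is the supertonic; minor triad there is ii.
C#-E-G-A: dominant seventh chord on A = scale degree 5 → V65.
D-F#-A: root D is the tonic; major triad there is I.

I - vi6 - ii - V65 - I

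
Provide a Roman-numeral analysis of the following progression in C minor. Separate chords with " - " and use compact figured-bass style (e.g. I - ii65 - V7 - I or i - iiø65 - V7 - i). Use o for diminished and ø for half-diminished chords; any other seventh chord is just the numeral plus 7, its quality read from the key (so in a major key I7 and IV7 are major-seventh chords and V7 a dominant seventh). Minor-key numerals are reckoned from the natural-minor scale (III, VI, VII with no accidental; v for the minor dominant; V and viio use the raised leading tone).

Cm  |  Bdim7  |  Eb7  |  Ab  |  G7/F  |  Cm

i - viio7 - V7/VI - VI - V42 - i

Cm: minor triad on C = scale degree 1 → i.
Bdim7: root B is the leading tone; fully diminished seventh chord there is viio7.
Eb7 is the secondary dominant of VI (dominant seventh chord on Eb): V7/VI.
Ab: root Ab is the submediant; major triad there is VI.
G7/F: root G is the dominant; dominant seventh chord there is V42.
Cm has root C, degree 1 in C minor, so i.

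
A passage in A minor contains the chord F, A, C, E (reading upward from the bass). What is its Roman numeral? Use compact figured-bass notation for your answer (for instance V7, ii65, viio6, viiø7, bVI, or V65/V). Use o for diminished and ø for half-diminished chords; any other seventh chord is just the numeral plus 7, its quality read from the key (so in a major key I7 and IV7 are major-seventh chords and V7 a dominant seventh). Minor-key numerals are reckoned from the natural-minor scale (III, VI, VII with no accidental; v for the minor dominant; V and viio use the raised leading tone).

VI7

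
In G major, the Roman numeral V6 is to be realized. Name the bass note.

F#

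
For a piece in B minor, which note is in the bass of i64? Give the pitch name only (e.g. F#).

i in B minor has root B; the chord is B-D-F#.
The figure 64 means second inversion — the fifth is in the bass.

F#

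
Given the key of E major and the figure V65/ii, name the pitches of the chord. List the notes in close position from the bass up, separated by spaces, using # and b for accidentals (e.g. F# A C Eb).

The slash means an applied dominant: we want the dominant of ii. In E major, ii is F# minor, and its dominant is built on C#.
Building a dominant seventh chord on C# gives C#-E#-G#-B.
The figured bass 65 indicates first inversion, placing the third (E#) in the bass: E#-G#-B-C#.

E# G# B C#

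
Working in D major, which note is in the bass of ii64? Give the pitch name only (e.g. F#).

B

ii in D major has root E; the chord is E-G-B.
The figure 64 means second inversion — the fifth is in the bass.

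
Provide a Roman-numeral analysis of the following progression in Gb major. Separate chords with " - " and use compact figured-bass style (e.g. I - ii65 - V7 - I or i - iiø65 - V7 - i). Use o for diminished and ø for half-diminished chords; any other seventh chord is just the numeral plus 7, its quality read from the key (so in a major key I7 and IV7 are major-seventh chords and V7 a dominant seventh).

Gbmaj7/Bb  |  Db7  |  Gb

Gbmaj7/Bb: root Gb is the tonic; major seventh chord there is I65.
Db7: dominant seventh chord on Db = scale degree 5 → V7.
Gb: root Gb is the tonic; major triad there is I.

I65 - V7 - I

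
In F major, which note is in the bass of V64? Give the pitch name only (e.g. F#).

V in F major has root C; the chord is C-E-G.
The figure 64 means second inversion — the fifth is in the bass.

G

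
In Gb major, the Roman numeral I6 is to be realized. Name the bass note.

Bb

I in Gb major has root Gb; the chord is Gb-Bb-Db.
The figure 6 means first inversion — the third is in the bass.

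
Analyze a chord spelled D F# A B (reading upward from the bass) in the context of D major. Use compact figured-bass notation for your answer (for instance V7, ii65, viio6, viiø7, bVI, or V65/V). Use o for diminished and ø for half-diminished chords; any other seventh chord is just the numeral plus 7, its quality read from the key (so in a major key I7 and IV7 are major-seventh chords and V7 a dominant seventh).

vi65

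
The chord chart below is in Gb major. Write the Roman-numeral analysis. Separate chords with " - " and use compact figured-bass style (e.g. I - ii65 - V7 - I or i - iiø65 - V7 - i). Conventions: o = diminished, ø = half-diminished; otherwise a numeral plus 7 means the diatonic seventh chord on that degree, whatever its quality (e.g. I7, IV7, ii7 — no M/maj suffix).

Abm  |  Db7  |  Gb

ii - V7 - I

Abm has root Ab, degree 2 in Gb major, so ii.
Db7: root Db is the dominant; dominant seventh chord there is V7.
Gb: root Gb is the tonic; major triad there is I.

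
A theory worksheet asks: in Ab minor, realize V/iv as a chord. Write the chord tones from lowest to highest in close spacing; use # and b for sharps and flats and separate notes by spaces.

The slash means an applied dominant: we want the dominant of iv. In Ab minor, iv is Db minor, and its dominant is built on Ab.
Building a major triad on Ab gives Ab-C-Eb.

Ab C Eb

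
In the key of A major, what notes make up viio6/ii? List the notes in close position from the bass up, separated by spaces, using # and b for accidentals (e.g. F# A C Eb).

C# E A#

viio6/ii is a secondary leading-tone chord. The target ii is B in A major; the applied chord is rooted a semitone below, on A#.
Building a diminished triad on A# gives A#-C#-E.
With the 6 figure the chord is in first inversion; from the bass C# upward in close position it reads C#-E-A#.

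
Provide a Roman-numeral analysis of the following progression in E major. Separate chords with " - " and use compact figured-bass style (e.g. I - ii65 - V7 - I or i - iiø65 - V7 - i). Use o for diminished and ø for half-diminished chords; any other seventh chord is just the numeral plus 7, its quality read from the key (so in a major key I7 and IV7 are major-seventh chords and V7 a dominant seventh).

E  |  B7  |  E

I - V7 - I

E: major triad on E = scale degree 1 → I.
B7: dominant seventh chord on B = scale degree 5 → V7.
E: root E is the tonic; major triad there is I.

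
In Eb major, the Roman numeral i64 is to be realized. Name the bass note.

Bb

i in Eb major has root Eb; the chord is Eb-Gb-Bb.
The figure 64 means second inversion — the fifth is in the bass.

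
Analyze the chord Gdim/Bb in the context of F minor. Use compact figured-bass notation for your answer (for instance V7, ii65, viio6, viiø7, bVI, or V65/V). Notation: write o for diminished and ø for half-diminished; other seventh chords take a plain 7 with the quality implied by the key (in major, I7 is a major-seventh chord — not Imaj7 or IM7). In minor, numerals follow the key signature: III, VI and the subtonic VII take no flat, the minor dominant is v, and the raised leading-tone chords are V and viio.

The pitches G-Bb-Db form a diminished triad rooted on G.
G is scale degree 2 in F minor, and a diminished triad on that degree is written iio.
With Bb in the bass the chord is in first inversion, so the figured bass is 6.

iio6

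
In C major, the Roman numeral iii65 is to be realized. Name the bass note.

iii in C major has root E; the chord is E-G-B-D.
The figure 65 means first inversion — the third is in the bass.

G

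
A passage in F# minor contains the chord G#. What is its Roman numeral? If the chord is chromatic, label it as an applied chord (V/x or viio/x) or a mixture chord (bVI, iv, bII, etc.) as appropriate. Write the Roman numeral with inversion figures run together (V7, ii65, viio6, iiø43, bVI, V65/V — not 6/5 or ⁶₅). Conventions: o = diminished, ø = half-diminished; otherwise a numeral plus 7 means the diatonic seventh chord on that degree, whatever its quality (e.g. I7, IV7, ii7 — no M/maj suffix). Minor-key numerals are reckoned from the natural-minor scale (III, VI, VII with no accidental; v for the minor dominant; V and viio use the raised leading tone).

Stacked in thirds the chord is G#-B#-D#: a major triad on G#.
G# is not a diatonic chord root with this quality in F# minor, but it lies a perfect fifth above C# (V), so the chord functions as an applied dominant of V.

V/V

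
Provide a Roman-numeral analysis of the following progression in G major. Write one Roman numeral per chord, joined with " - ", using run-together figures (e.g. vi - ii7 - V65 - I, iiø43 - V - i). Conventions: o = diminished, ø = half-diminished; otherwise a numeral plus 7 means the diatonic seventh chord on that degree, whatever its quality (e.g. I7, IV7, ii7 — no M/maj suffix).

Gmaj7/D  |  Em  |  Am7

Gmaj7/D: root G is the tonic; major seventh chord there is I43.
Em: minor triad on E = scale degree 6 → vi.
Am7 has root A, degree 2 in G major, so ii7.

I43 - vi - ii7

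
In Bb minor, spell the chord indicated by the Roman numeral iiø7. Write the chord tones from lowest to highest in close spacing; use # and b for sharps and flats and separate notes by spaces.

C Eb Gb Bb

In Bb minor, scale degree 2 is C, and the diatonic chord built there is a half-diminished seventh chord.
That chord is spelled C-Eb-Gb-Bb.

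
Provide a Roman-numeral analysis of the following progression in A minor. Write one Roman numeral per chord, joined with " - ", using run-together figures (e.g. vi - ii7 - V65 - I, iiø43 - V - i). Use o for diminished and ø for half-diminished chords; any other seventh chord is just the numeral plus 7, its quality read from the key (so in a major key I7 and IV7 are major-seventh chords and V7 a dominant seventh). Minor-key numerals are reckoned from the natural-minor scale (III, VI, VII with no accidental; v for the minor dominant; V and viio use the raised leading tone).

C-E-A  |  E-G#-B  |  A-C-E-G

C-E-A: minor triad on A = scale degree 1 → i6.
E-G#-B has root E, degree 5 in A minor, so V.
A-C-E-G: minor seventh chord on A = scale degree 1 → i7.

i6 - V - i7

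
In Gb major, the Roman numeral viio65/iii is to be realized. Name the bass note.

C

The applied chord viio65/iii is rooted on A: A-C-Eb-Gb.
The figure 65 means first inversion — the third is in the bass.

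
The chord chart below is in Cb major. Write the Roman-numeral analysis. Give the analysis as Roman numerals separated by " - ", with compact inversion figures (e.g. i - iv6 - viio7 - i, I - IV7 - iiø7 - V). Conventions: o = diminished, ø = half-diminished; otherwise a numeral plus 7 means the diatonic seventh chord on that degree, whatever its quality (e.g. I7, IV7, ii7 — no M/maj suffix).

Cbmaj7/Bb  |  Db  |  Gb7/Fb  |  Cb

I42 - V/V - V42 - I

Cbmaj7/Bb has root Cb, degree 1 in Cb major, so I42.
Db: chromatic; Db is V of V, so V/V.
Gb7/Fb: dominant seventh chord on Gb = scale degree 5 → V42.
Cb: root Cb is the tonic; major triad there is I.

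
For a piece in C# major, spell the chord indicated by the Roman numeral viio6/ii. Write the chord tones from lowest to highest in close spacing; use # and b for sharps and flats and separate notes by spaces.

viio6/ii is a secondary leading-tone chord. The target ii is D# in C# major; the applied chord is rooted a semitone below, on C##.
Building a diminished triad on C## gives C##-E#-G#.
The figured bass 6 indicates first inversion, placing the third (E#) in the bass: E#-G#-C##.

E# G# C##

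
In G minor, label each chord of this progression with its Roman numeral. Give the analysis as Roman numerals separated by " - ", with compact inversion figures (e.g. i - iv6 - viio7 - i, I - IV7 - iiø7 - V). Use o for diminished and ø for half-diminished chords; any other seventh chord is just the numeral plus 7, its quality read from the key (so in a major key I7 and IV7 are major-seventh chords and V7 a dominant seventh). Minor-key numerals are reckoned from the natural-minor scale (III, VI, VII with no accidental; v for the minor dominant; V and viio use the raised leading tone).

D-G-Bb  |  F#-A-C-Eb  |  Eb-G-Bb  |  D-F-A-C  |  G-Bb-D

i64 - viio7 - VI - v7 - i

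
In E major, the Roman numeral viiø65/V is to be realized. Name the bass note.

The applied chord viiø65/V is rooted on A#: A#-C#-E-G#.
The figure 65 means first inversion — the third is in the bass.

C#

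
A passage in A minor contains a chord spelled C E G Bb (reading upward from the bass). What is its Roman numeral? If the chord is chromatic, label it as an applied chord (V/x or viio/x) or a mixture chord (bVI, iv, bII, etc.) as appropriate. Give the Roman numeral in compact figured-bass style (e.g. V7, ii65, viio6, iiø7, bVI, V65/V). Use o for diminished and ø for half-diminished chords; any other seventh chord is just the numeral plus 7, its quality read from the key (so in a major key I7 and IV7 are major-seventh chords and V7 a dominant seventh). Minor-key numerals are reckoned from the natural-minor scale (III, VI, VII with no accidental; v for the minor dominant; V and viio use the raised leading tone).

V7/VI

The pitches C-E-G-Bb form a dominant seventh chord rooted on C.
C is not a diatonic chord root with this quality in A minor, but it lies a perfect fifth above F (VI), so the chord functions as an applied dominant of VI.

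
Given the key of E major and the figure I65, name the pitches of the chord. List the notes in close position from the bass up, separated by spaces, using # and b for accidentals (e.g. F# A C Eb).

G# B D# E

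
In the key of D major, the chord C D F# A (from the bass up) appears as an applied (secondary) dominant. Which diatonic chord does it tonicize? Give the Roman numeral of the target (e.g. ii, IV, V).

IV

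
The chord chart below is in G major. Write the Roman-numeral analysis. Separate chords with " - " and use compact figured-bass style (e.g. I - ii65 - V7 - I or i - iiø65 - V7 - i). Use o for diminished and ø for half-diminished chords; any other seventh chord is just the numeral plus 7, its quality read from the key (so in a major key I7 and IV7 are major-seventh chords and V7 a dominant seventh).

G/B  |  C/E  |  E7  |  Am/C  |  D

I6 - IV6 - V7/ii - ii6 - V

G/B: root G is the tonic; major triad there is I6.
C/E: root C is the subdominant; major triad there is IV6.
E7 is the secondary dominant of ii (dominant seventh chord on E): V7/ii.
Am/C: minor triad on A = scale degree 2 → ii6.
D: major triad on D = scale degree 5 → V.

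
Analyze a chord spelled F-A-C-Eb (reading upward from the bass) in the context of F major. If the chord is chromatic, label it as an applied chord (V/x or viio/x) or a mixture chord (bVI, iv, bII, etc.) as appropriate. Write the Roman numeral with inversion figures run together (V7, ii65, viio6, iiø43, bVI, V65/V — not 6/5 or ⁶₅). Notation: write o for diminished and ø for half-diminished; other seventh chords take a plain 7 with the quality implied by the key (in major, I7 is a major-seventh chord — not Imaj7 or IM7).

Stacked in thirds the chord is F-A-C-Eb: a dominant seventh chord on F.
F is not a diatonic chord root with this quality in F major, but it lies a perfect fifth above Bb (IV), so the chord functions as an applied dominant of IV.

V7/IV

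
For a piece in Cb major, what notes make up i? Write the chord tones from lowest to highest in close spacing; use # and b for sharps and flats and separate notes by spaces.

Scale degree 1 in Cb major is Cb; here the chord built on it is altered to a minor triad. i is the minor tonic, borrowed from the parallel minor.
So the chord is Cb-Ebb-Gb, a minor triad.

Cb Ebb Gb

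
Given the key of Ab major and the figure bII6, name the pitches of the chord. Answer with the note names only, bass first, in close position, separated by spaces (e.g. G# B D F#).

Scale degree 2 in Ab major is Bb; lowering it a half step gives Bbb. bII6 is the Neapolitan sixth — a major triad on the lowered second degree, here in its customary first inversion.
So the chord is Bbb-Db-Fb, a major triad.
With the 6 figure the chord is in first inversion; from the bass Db upward in close position it reads Db-Fb-Bbb.

Db Fb Bbb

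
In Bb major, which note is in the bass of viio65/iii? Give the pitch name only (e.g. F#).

The applied chord viio65/iii is rooted on C#: C#-E-G-Bb.
The figure 65 means first inversion — the third is in the bass.

E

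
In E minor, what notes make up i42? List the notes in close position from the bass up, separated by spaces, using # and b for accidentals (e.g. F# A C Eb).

The numeral's case and figure indicate a minor seventh chord. In E minor its root, the tonic, is E.
That chord is spelled E-G-B-D.
With the 42 figure the chord is in third inversion; from the bass D upward in close position it reads D-E-G-B.

D E G B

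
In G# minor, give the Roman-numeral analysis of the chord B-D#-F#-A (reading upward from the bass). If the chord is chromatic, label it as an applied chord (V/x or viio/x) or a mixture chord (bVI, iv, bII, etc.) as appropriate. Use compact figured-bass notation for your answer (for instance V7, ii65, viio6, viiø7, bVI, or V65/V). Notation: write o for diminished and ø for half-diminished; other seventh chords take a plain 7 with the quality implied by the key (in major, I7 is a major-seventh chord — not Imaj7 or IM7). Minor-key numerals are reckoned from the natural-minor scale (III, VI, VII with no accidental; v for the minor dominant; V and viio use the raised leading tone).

The pitches B-D#-F#-A form a dominant seventh chord rooted on B.
B is not a diatonic chord root with this quality in G# minor, but it lies a perfect fifth above E (VI), so the chord functions as an applied dominant of VI.

V7/VI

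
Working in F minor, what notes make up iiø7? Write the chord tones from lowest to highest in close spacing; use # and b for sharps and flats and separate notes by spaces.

G Bb Db F

The numeral's case and figure indicate a half-diminished seventh chord. In F minor its root, scale degree 2, is G.
That chord is spelled G-Bb-Db-F.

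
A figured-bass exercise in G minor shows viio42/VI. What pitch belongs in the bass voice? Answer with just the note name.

The applied chord viio42/VI is rooted on D: D-F-Ab-Cb.
The figure 42 means third inversion — the seventh is in the bass.

Cb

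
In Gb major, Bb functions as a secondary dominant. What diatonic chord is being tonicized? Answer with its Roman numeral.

The chord is a major triad on Bb.
A dominant resolves down a perfect fifth: Bb → Eb. In Gb major, Eb is scale degree 6, i.e. vi.

vi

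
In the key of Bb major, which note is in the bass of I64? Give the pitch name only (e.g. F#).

F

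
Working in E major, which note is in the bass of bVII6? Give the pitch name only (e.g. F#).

F#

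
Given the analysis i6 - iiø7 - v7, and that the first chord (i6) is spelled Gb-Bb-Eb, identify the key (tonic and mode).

The chord Ebm/Gb is a minor triad rooted on Eb; its label is i6.
If Eb is scale degree 1 and the mode makes that degree carry a minor triad, the tonic is Eb and the mode is minor.

Eb minor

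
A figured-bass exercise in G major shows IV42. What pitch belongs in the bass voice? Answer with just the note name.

B

IV in G major has root C; the chord is C-E-G-B.
The figure 42 means third inversion — the seventh is in the bass.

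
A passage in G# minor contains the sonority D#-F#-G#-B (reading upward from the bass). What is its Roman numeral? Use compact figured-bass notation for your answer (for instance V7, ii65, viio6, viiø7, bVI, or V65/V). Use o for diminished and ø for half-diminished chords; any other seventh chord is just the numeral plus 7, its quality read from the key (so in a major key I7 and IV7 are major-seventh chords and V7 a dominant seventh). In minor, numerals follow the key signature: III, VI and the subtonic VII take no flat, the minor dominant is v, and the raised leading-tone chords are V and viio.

i43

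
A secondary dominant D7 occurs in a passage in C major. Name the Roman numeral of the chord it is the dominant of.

V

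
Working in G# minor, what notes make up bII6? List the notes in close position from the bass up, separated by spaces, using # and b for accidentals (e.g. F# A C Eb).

C# E A

bII6 is the Neapolitan sixth — a major triad on the lowered second degree, here in its customary first inversion. In G# minor that root is A.
So the chord is A-C#-E.
The figured bass 6 indicates first inversion, placing the third (C#) in the bass: C#-E-A.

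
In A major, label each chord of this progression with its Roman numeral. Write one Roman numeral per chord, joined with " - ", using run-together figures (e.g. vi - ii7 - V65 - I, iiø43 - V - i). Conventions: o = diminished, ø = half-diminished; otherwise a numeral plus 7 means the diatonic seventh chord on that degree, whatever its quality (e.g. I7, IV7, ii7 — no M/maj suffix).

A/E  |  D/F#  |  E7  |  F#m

A/E: major triad on A = scale degree 1 → I64.
D/F# has root D, degree 4 in A major, so IV6.
E7 has root E, degree 5 in A major, so V7.
F#m has root F#, degree 6 in A major, so vi.

I64 - IV6 - V7 - vi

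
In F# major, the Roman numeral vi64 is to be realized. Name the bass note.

vi in F# major has root D#; the chord is D#-F#-A#.
The figure 64 means second inversion — the fifth is in the bass.

A#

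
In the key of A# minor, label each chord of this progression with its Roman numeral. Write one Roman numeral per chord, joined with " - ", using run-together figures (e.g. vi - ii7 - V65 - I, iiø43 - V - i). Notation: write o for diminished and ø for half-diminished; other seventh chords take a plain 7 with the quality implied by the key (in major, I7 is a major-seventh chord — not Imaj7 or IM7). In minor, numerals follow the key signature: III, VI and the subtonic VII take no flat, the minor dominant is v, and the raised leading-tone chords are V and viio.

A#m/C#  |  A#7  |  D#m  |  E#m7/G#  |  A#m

i6 - V7/iv - iv - v65 - i

A#m/C# has root A#, degree 1 in A# minor, so i6.
A#7: chromatic; A# is V of iv, so V7/iv.
D#m: minor triad on D# = scale degree 4 → iv.
E#m7/G#: root E# is the dominant; minor seventh chord there is v65.
A#m: root A# is the tonic; minor triad there is i.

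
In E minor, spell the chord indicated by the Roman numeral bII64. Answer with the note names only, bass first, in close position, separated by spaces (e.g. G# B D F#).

C F A

Scale degree 2 in E minor is F#; lowering it a half step gives F. bII64 is the Neapolitan chord — a major triad on the lowered second degree.
So the chord is F-A-C, a major triad.
The figured bass 64 indicates second inversion, placing the fifth (C) in the bass: C-F-A.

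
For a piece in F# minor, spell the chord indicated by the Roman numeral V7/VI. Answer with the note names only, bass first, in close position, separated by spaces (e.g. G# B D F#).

A C# E G

V7/VI is a secondary dominant — the dominant seventh of VI. VI in F# minor is D, so the applied chord's root is A, a perfect fifth above.
Building a dominant seventh chord on A gives A-C#-E-G.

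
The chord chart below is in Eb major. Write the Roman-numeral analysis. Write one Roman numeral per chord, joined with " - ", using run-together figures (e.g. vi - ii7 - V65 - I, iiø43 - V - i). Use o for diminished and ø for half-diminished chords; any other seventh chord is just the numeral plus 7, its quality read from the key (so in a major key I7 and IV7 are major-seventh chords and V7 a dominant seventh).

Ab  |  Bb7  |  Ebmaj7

IV - V7 - I7

Ab: major triad on Ab = scale degree 4 → IV.
Bb7 has root Bb, degree 5 in Eb major, so V7.
Ebmaj7: major seventh chord on Eb = scale degree 1 → I7.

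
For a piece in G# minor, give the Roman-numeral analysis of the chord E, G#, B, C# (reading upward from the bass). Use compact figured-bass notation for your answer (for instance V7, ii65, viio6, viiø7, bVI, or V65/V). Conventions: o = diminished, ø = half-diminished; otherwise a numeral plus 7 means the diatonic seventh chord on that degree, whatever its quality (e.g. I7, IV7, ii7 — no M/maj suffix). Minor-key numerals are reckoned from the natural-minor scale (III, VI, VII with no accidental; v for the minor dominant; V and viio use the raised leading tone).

Stacked in thirds the chord is C#-E-G#-B: a minor seventh chord on C#.
C# is scale degree 4 in G# minor, and a minor seventh chord on that degree is written iv7.
With E in the bass the chord is in first inversion, so the figured bass is 65.

iv65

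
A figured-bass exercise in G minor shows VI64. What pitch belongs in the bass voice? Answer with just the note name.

VI in G minor has root Eb; the chord is Eb-G-Bb.
The figure 64 means second inversion — the fifth is in the bass.

Bb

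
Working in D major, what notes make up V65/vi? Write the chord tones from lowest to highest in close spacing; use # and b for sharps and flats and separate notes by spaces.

V65/vi is a secondary dominant — the dominant seventh of vi. vi in D major is B, so the applied chord's root is F#, a perfect fifth above.
Building a dominant seventh chord on F# gives F#-A#-C#-E.
The figured bass 65 indicates first inversion, placing the third (A#) in the bass: A#-C#-E-F#.

A# C# E F#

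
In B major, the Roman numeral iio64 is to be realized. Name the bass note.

G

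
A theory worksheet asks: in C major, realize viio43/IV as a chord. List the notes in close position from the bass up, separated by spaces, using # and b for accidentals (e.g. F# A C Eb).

Bb Db E G

The slash marks an applied leading-tone chord: viio of IV. In C major, IV is F, so the leading tone to it is E, a half step below.
Building a fully diminished seventh chord on E gives E-G-Bb-Db.
The figured bass 43 indicates second inversion, placing the fifth (Bb) in the bass: Bb-Db-E-G.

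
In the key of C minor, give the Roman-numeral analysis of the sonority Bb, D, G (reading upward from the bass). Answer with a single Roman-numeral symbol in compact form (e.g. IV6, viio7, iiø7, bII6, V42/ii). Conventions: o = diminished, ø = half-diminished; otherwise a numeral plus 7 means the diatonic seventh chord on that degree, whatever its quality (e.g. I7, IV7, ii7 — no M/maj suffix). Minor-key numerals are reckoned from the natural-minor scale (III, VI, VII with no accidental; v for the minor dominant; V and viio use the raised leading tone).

Stacked in thirds the chord is G-Bb-D: a minor triad on G.
In C minor, G is the dominant; the diatonic minor triad there is v.
With Bb in the bass the chord is in first inversion, so the figured bass is 6.

v6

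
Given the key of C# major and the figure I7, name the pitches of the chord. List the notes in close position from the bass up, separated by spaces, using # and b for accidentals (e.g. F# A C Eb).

The numeral's case and figure indicate a major seventh chord. In C# major its root, the first degree, is C#.
Stacking thirds from C# gives C#-E#-G#-B#.

C# E# G# B#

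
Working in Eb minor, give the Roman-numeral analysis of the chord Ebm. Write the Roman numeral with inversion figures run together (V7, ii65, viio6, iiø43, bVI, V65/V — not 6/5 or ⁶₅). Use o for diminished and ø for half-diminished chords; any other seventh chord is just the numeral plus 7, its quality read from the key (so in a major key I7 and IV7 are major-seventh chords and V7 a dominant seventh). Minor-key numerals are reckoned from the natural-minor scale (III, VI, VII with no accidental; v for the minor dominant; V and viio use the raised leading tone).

The pitches Eb-Gb-Bb form a minor triad rooted on Eb.
In Eb minor, Eb is the tonic; the diatonic minor triad there is i.

i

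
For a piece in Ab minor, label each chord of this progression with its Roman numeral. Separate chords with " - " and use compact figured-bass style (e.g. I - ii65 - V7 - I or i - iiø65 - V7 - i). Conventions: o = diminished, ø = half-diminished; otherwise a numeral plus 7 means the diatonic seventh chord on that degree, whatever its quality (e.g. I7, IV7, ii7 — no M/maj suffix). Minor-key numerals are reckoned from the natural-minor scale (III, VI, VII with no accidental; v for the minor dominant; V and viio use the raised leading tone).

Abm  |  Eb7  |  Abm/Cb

Abm: root Ab is the tonic; minor triad there is i.
Eb7: dominant seventh chord on Eb = scale degree 5 → V7.
Abm/Cb has root Ab, degree 1 in Ab minor, so i6.

i - V7 - i6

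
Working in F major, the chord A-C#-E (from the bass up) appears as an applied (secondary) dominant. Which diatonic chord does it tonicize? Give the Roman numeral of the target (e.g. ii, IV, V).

vi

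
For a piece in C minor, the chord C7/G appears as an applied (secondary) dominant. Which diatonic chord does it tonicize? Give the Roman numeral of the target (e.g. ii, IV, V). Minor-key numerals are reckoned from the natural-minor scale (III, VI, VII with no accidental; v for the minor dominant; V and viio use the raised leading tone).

iv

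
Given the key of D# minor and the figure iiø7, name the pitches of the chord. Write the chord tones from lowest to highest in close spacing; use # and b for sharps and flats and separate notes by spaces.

E# G# B D#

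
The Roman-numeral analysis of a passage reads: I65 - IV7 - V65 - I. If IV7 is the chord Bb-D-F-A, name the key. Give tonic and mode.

IV7 is given as Bb-D-F-A — a major seventh chord with root Bb.
IV7 on Bb implies Bb is the subdominant; that puts the tonic at F, and the uppercase numeral fits major mode.

F major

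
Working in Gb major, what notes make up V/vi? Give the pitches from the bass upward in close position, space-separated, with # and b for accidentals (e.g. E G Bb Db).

Bb D F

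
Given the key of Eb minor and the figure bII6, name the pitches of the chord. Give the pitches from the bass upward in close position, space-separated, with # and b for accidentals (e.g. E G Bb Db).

Scale degree 2 in Eb minor is F; lowering it a half step gives Fb. bII6 is the Neapolitan sixth — a major triad on the lowered second degree, here in its customary first inversion.
So the chord is Fb-Ab-Cb.
The figured bass 6 indicates first inversion, placing the third (Ab) in the bass: Ab-Cb-Fb.

Ab Cb Fb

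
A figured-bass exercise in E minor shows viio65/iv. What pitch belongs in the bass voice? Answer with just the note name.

B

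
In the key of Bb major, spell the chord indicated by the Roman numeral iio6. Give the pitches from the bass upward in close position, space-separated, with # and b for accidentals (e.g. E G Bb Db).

iio6 is the diminished supertonic triad, borrowed from the parallel minor. In Bb major that root is C.
So the chord is C-Eb-Gb.
The figured bass 6 indicates first inversion, placing the third (Eb) in the bass: Eb-Gb-C.

Eb Gb C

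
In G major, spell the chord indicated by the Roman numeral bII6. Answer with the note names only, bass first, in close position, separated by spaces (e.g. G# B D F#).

bII6 is the Neapolitan sixth — a major triad on the lowered second degree, here in its customary first inversion. In G major that root is Ab.
So the chord is Ab-C-Eb.
The figured bass 6 indicates first inversion, placing the third (C) in the bass: C-Eb-Ab.

C Eb Ab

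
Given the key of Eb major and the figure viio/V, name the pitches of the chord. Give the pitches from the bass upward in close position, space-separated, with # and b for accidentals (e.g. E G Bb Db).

A C Eb

The slash marks an applied leading-tone chord: viio of V. In Eb major, V is Bb, so the leading tone to it is A, a half step below.
Building a diminished triad on A gives A-C-Eb.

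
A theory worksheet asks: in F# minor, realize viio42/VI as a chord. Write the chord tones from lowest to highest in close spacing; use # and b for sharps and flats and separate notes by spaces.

Bb C# E G

viio42/VI is a secondary leading-tone chord. The target VI is D in F# minor; the applied chord is rooted a semitone below, on C#.
Building a fully diminished seventh chord on C# gives C#-E-G-Bb.
The figured bass 42 indicates third inversion, placing the seventh (Bb) in the bass: Bb-C#-E-G.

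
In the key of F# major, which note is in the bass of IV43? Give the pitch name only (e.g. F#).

IV in F# major has root B; the chord is B-D#-F#-A#.
The figure 43 means second inversion — the fifth is in the bass.

F#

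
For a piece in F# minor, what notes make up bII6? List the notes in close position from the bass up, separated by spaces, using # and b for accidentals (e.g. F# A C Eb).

B D G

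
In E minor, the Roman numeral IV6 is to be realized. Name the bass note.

C#

IV in E minor has root A; the chord is A-C#-E.
The figure 6 means first inversion — the third is in the bass.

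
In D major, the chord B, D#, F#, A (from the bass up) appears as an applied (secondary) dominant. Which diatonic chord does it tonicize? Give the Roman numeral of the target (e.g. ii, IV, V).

The chord is a dominant seventh chord on B.
A dominant resolves down a perfect fifth: B → E. In D major, E is scale degree 2, i.e. ii.

ii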